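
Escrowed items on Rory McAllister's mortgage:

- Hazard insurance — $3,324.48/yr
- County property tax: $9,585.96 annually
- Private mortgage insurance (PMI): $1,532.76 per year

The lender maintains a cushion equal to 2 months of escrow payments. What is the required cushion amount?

Hazard insurance = $3,324.48/yr
County property tax = $9,585.96/yr
Private mortgage insurance (PMI) = $1,532.76/yr
Yearly total = $3,324.48 + $9,585.96 + $1,532.76 = $14,443.20
Per month = $14,443.20 / 12 = $1,203.60
Required cushion = 2 × $1,203.60 = $2,407.20

$2,407.20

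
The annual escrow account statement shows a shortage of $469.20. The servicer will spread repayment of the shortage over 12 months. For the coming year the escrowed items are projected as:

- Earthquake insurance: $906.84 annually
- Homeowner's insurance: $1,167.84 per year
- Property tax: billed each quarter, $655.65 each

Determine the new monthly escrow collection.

$430.54

Earthquake insurance: $906.84/yr
Homeowner's insurance: $1,167.84/yr
Property tax: $655.65 × 4 = $2,622.60/yr
Combined annual = $906.84 + $1,167.84 + $2,622.60 = $4,697.28
Monthly = $4,697.28 / 12 = $391.44
Monthly shortage recovery: $469.20 / 12 = $39.10
Adjusted monthly = $391.44 + $39.10 = $430.54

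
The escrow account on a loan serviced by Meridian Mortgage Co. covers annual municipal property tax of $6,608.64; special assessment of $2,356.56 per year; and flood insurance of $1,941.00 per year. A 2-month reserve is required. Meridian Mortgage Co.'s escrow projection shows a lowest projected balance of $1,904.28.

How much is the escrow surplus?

$86.58

Municipal property tax — $6,608.64 annually
Special assessment — $2,356.56 annually
Flood insurance — $1,941.00 annually
Combined annual = $10,906.20
Base monthly escrow = $10,906.20 ÷ 12 = $908.85
Required reserve = 2 × $908.85 = $1,817.70
Surplus = $1,904.28 − $1,817.70 = $86.58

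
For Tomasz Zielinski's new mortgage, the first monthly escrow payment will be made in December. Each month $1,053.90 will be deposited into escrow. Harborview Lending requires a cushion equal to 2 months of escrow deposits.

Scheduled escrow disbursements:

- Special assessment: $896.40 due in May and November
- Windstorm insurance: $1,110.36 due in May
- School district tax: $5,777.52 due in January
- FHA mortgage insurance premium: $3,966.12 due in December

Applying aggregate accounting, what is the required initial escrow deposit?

$9,743.64

Cushion = 2 × $1,053.90 = $2,107.80
Trial balance (start $0, +$1,053.90 each month, − disbursements):
  Dec: +$1,053.90 − $3,966.12 → -$2,912.22
  Jan: +$1,053.90 − $5,777.52 → -$7,635.84
  Feb: +$1,053.90 → -$6,581.94
  Mar: +$1,053.90 → -$5,528.04
  Apr: +$1,053.90 → -$4,474.14
  May: +$1,053.90 − $2,006.76 → -$5,427.00
  Jun: +$1,053.90 → -$4,373.10
  Jul: +$1,053.90 → -$3,319.20
  Aug: +$1,053.90 → -$2,265.30
  Sep: +$1,053.90 → -$1,211.40
  Oct: +$1,053.90 → -$157.50
  Nov: +$1,053.90 − $896.40 → $0.00
Lowest trial balance = -$7,635.84 (Jan)
Initial deposit = cushion − low point = $2,107.80 − (-$7,635.84) = $9,743.64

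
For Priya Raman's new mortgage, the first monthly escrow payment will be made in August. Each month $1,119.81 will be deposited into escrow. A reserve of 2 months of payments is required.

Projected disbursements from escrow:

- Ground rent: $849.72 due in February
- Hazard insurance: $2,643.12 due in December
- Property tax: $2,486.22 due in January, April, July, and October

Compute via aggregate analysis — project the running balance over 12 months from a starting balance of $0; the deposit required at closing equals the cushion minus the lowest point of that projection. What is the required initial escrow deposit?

Cushion = 2 × $1,119.81 = $2,239.62
Trial balance (start $0, +$1,119.81 each month, − disbursements):
  Aug: +$1,119.81 → $1,119.81
  Sep: +$1,119.81 → $2,239.62
  Oct: +$1,119.81 − $2,486.22 → $873.21
  Nov: +$1,119.81 → $1,993.02
  Dec: +$1,119.81 − $2,643.12 → $469.71
  Jan: +$1,119.81 − $2,486.22 → -$896.70
  Feb: +$1,119.81 − $849.72 → -$626.61
  Mar: +$1,119.81 → $493.20
  Apr: +$1,119.81 − $2,486.22 → -$873.21
  May: +$1,119.81 → $246.60
  Jun: +$1,119.81 → $1,366.41
  Jul: +$1,119.81 − $2,486.22 → $0.00
Lowest trial balance = -$896.70 (Jan)
Initial deposit = cushion − low point = $2,239.62 − (-$896.70) = $3,136.32

$3,136.32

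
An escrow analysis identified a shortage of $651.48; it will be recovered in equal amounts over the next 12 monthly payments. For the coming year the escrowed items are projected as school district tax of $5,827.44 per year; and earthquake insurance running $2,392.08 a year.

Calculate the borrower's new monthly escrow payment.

School district tax = $5,827.44
Earthquake insurance = $2,392.08
Annual escrow total = $5,827.44 + $2,392.08 = $8,219.52
Monthly escrow = $8,219.52 ÷ 12 = $684.96
Shortage spread = $651.48 ÷ 12 = $54.29/mo
New monthly escrow = $684.96 + $54.29 = $739.25

$739.25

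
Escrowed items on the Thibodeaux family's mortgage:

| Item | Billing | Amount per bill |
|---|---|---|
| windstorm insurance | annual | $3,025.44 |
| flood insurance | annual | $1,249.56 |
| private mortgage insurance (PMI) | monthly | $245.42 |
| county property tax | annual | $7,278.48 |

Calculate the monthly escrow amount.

$1,208.21

Windstorm insurance = $3,025.44 annually
Flood insurance = $1,249.56 annually
Private mortgage insurance (PMI) = $245.42 × 12 = $2,945.04 annually
County property tax = $7,278.48 annually
Combined annual = $3,025.44 + $1,249.56 + $2,945.04 + $7,278.48 = $14,498.52
Monthly escrow = $14,498.52 ÷ 12 = $1,208.21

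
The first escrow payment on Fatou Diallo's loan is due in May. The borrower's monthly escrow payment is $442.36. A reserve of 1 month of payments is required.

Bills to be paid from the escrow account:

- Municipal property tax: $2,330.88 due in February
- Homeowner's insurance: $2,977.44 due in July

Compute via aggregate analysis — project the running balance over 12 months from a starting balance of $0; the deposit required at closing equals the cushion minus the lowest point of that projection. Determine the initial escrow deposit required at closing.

Cushion = 1 × $442.36 = $442.36
Trial balance (start $0, +$442.36 each month, − disbursements):
  May: +$442.36 → $442.36
  Jun: +$442.36 → $884.72
  Jul: +$442.36 − $2,977.44 → -$1,650.36
  Aug: +$442.36 → -$1,208.00
  Sep: +$442.36 → -$765.64
  Oct: +$442.36 → -$323.28
  Nov: +$442.36 → $119.08
  Dec: +$442.36 → $561.44
  Jan: +$442.36 → $1,003.80
  Feb: +$442.36 − $2,330.88 → -$884.72
  Mar: +$442.36 → -$442.36
  Apr: +$442.36 → $0.00
Lowest trial balance = -$1,650.36 (Jul)
Initial deposit = cushion − low point = $442.36 − (-$1,650.36) = $2,092.72

$2,092.72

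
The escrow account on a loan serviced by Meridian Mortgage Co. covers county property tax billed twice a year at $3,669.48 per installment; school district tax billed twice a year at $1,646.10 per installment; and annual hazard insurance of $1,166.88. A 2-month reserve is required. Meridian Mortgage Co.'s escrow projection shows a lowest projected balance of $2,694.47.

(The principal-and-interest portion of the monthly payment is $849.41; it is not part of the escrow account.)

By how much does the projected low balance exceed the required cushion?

County property tax: $3,669.48 × 2 = $7,338.96
School district tax: $1,646.10 × 2 = $3,292.20
Hazard insurance: $1,166.88
Yearly total = $11,798.04
Per month = $11,798.04 / 12 = $983.17
Cushion = 2 × $983.17 = $1,966.34
Surplus = $2,694.47 − $1,966.34 = $728.13

$728.13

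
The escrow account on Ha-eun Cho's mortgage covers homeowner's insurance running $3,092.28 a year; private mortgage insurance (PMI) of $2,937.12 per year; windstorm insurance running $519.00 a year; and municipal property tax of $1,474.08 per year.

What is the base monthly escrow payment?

$668.54

Homeowner's insurance = $3,092.28 per year
Private mortgage insurance (PMI) = $2,937.12 per year
Windstorm insurance = $519.00 per year
Municipal property tax = $1,474.08 per year
Total annual escrow = $8,022.48
Monthly = $8,022.48 / 12 = $668.54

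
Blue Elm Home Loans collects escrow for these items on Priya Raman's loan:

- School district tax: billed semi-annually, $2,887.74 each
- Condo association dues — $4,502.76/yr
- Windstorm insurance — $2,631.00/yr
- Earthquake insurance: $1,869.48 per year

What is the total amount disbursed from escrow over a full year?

$14,778.72

School district tax: $2,887.74 × 2 = $5,775.48 per year
Condo association dues: $4,502.76 per year
Windstorm insurance: $2,631.00 per year
Earthquake insurance: $1,869.48 per year
Annual escrow total = $5,775.48 + $4,502.76 + $2,631.00 + $1,869.48 = $14,778.72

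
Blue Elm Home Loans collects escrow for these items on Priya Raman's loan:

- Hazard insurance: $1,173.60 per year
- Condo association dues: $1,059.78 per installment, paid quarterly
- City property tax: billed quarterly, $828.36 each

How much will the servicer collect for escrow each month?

$727.18

Hazard insurance: $1,173.60
Condo association dues: $1,059.78 × 4 = $4,239.12
City property tax: $828.36 × 4 = $3,313.44
Combined annual = $1,173.60 + $4,239.12 + $3,313.44 = $8,726.16
Monthly escrow = $8,726.16 ÷ 12 = $727.18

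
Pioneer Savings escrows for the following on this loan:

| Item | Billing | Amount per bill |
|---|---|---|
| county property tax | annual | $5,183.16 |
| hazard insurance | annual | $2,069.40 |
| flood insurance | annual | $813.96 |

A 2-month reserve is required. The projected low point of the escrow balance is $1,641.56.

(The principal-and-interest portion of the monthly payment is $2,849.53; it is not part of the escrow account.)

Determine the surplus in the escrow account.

$297.14

County property tax: $5,183.16
Hazard insurance: $2,069.40
Flood insurance: $813.96
Annual escrow total = $5,183.16 + $2,069.40 + $813.96 = $8,066.52
Base monthly escrow = $8,066.52 / 12 = $672.21
Required cushion = 2 × $672.21 = $1,344.42
Excess over cushion: $1,641.56 − $1,344.42 = $297.14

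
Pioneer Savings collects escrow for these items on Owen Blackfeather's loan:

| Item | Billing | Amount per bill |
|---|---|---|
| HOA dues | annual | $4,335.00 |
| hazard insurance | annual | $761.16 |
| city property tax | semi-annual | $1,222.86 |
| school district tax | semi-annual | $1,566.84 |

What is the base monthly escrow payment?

$889.63

HOA dues = $4,335.00 per year
Hazard insurance = $761.16 per year
City property tax = $1,222.86 × 2 = $2,445.72 per year
School district tax = $1,566.84 × 2 = $3,133.68 per year
Total annual escrow = $4,335.00 + $761.16 + $2,445.72 + $3,133.68 = $10,675.56
Monthly = $10,675.56 / 12 = $889.63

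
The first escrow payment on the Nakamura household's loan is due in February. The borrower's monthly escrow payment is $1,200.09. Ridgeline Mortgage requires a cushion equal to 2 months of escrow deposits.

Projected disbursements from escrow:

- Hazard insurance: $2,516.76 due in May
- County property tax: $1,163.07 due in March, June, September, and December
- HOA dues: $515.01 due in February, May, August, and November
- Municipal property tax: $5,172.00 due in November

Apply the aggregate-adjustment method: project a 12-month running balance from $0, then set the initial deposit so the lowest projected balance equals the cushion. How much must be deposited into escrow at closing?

Cushion = 2 × $1,200.09 = $2,400.18
Trial balance (start $0, +$1,200.09 each month, − disbursements):
  Feb: +$1,200.09 − $515.01 → $685.08
  Mar: +$1,200.09 − $1,163.07 → $722.10
  Apr: +$1,200.09 → $1,922.19
  May: +$1,200.09 − $3,031.77 → $90.51
  Jun: +$1,200.09 − $1,163.07 → $127.53
  Jul: +$1,200.09 → $1,327.62
  Aug: +$1,200.09 − $515.01 → $2,012.70
  Sep: +$1,200.09 − $1,163.07 → $2,049.72
  Oct: +$1,200.09 → $3,249.81
  Nov: +$1,200.09 − $5,687.01 → -$1,237.11
  Dec: +$1,200.09 − $1,163.07 → -$1,200.09
  Jan: +$1,200.09 → $0.00
Lowest trial balance = -$1,237.11 (Nov)
Initial deposit = cushion − low point = $2,400.18 − (-$1,237.11) = $3,637.29

$3,637.29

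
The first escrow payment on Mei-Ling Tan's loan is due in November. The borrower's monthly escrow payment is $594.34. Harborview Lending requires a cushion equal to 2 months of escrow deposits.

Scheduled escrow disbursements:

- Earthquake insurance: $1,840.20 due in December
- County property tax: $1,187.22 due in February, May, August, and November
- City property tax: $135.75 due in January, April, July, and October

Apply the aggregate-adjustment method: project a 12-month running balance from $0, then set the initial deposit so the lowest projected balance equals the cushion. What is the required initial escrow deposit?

$3,161.71

Cushion = 2 × $594.34 = $1,188.68
Trial balance (start $0, +$594.34 each month, − disbursements):
  Nov: +$594.34 − $1,187.22 → -$592.88
  Dec: +$594.34 − $1,840.20 → -$1,838.74
  Jan: +$594.34 − $135.75 → -$1,380.15
  Feb: +$594.34 − $1,187.22 → -$1,973.03
  Mar: +$594.34 → -$1,378.69
  Apr: +$594.34 − $135.75 → -$920.10
  May: +$594.34 − $1,187.22 → -$1,512.98
  Jun: +$594.34 → -$918.64
  Jul: +$594.34 − $135.75 → -$460.05
  Aug: +$594.34 − $1,187.22 → -$1,052.93
  Sep: +$594.34 → -$458.59
  Oct: +$594.34 − $135.75 → $0.00
Lowest trial balance = -$1,973.03 (Feb)
Initial deposit = cushion − low point = $1,188.68 − (-$1,973.03) = $3,161.71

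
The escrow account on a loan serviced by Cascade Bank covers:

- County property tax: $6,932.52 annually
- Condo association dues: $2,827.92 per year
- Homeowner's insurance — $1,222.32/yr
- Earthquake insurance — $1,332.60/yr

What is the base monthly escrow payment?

$1,026.28

County property tax: $6,932.52
Condo association dues: $2,827.92
Homeowner's insurance: $1,222.32
Earthquake insurance: $1,332.60
Annual escrow total = $12,315.36
Base monthly escrow = $12,315.36 ÷ 12 = $1,026.28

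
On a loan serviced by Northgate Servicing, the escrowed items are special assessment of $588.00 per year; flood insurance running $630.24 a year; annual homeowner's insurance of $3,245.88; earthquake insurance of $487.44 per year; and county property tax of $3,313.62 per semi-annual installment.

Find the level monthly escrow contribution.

$964.90

Special assessment: $588.00 per year
Flood insurance: $630.24 per year
Homeowner's insurance: $3,245.88 per year
Earthquake insurance: $487.44 per year
County property tax: $3,313.62 × 2 = $6,627.24 per year
Total annual escrow = $588.00 + $630.24 + $3,245.88 + $487.44 + $6,627.24 = $11,578.80
Monthly = $11,578.80 ÷ 12 = $964.90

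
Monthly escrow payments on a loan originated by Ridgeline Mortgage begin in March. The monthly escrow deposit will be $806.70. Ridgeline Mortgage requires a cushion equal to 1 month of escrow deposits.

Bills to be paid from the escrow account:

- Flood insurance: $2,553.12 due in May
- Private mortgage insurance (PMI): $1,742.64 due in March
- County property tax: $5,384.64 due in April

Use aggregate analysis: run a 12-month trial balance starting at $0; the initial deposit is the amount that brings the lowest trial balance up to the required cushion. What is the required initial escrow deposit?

$8,067.00

Cushion = 1 × $806.70 = $806.70
Trial balance (start $0, +$806.70 each month, − disbursements):
  Mar: +$806.70 − $1,742.64 → -$935.94
  Apr: +$806.70 − $5,384.64 → -$5,513.88
  May: +$806.70 − $2,553.12 → -$7,260.30
  Jun: +$806.70 → -$6,453.60
  Jul: +$806.70 → -$5,646.90
  Aug: +$806.70 → -$4,840.20
  Sep: +$806.70 → -$4,033.50
  Oct: +$806.70 → -$3,226.80
  Nov: +$806.70 → -$2,420.10
  Dec: +$806.70 → -$1,613.40
  Jan: +$806.70 → -$806.70
  Feb: +$806.70 → $0.00
Lowest trial balance = -$7,260.30 (May)
Initial deposit = cushion − low point = $806.70 − (-$7,260.30) = $8,067.00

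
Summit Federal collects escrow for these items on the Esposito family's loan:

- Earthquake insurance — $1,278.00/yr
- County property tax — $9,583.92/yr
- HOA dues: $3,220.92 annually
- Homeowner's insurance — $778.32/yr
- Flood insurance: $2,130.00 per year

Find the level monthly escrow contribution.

$1,415.93

Earthquake insurance: $1,278.00
County property tax: $9,583.92
HOA dues: $3,220.92
Homeowner's insurance: $778.32
Flood insurance: $2,130.00
Total annual escrow = $16,991.16
Per month = $16,991.16 / 12 = $1,415.93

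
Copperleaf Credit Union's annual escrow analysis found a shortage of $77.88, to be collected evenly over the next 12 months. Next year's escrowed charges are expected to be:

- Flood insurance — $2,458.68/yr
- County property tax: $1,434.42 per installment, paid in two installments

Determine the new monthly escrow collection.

$450.45

Flood insurance — $2,458.68 annually
County property tax — $1,434.42 × 2 = $2,868.84 annually
Total per year = $5,327.52
Base monthly escrow = $5,327.52 / 12 = $443.96
Shortage per month = $77.88 ÷ 12 = $6.49
Adjusted monthly = $443.96 + $6.49 = $450.45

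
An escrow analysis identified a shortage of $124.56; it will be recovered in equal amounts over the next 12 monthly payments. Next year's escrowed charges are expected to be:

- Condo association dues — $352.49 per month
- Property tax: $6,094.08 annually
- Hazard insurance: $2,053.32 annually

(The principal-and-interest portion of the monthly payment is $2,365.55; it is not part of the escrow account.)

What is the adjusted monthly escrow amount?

Condo association dues — $352.49 × 12 = $4,229.88
Property tax — $6,094.08
Hazard insurance — $2,053.32
Total annual escrow = $4,229.88 + $6,094.08 + $2,053.32 = $12,377.28
Monthly = $12,377.28 / 12 = $1,031.44
Monthly shortage recovery: $124.56 / 12 = $10.38
New monthly escrow = $1,031.44 + $10.38 = $1,041.82

$1,041.82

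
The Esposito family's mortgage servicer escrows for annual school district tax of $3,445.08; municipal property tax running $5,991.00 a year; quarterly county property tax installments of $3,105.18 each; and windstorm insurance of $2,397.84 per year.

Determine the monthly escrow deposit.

$2,021.22

School district tax: $3,445.08
Municipal property tax: $5,991.00
County property tax: $3,105.18 × 4 = $12,420.72
Windstorm insurance: $2,397.84
Combined annual = $3,445.08 + $5,991.00 + $12,420.72 + $2,397.84 = $24,254.64
Monthly = $24,254.64 ÷ 12 = $2,021.22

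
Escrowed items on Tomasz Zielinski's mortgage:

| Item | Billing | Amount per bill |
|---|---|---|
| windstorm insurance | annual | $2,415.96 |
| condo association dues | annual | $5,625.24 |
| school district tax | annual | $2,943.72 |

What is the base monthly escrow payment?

$915.41

Windstorm insurance: $2,415.96 annually
Condo association dues: $5,625.24 annually
School district tax: $2,943.72 annually
Total per year = $10,984.92
Monthly escrow = $10,984.92 / 12 = $915.41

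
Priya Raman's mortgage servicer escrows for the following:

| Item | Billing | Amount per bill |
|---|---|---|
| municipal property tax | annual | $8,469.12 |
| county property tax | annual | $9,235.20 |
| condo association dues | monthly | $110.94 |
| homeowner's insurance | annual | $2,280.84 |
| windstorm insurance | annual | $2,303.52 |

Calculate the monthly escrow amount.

Municipal property tax: $8,469.12/yr
County property tax: $9,235.20/yr
Condo association dues: $110.94 × 12 = $1,331.28/yr
Homeowner's insurance: $2,280.84/yr
Windstorm insurance: $2,303.52/yr
Combined annual = $8,469.12 + $9,235.20 + $1,331.28 + $2,280.84 + $2,303.52 = $23,619.96
Base monthly escrow = $23,619.96 / 12 = $1,968.33

$1,968.33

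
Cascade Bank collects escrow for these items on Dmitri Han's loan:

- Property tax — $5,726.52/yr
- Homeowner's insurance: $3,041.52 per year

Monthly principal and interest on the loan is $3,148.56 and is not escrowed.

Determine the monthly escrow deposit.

Property tax = $5,726.52 annually
Homeowner's insurance = $3,041.52 annually
Total per year = $5,726.52 + $3,041.52 = $8,768.04
Base monthly escrow = $8,768.04 / 12 = $730.67

$730.67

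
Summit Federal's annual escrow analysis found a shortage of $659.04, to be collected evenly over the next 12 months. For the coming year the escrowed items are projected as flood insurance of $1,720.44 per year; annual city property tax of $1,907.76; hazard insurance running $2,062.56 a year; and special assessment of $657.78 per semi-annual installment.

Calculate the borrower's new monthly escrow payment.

Flood insurance = $1,720.44/yr
City property tax = $1,907.76/yr
Hazard insurance = $2,062.56/yr
Special assessment = $657.78 × 2 = $1,315.56/yr
Total per year = $1,720.44 + $1,907.76 + $2,062.56 + $1,315.56 = $7,006.32
Monthly escrow = $7,006.32 / 12 = $583.86
Shortage per month = $659.04 / 12 = $54.92
New monthly escrow = $583.86 + $54.92 = $638.78

$638.78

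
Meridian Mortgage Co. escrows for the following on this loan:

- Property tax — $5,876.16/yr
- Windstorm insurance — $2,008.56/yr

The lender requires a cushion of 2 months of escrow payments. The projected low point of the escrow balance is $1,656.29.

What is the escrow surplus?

Property tax: $5,876.16
Windstorm insurance: $2,008.56
Annual escrow total = $7,884.72
Monthly = $7,884.72 ÷ 12 = $657.06
Required cushion = 2 × $657.06 = $1,314.12
Surplus = $1,656.29 − $1,314.12 = $342.17

$342.17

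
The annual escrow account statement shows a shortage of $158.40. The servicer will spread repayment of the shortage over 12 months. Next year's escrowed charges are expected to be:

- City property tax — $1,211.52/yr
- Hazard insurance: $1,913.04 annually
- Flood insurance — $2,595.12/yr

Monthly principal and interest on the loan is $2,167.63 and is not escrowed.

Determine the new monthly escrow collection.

$489.84

City property tax — $1,211.52 per year
Hazard insurance — $1,913.04 per year
Flood insurance — $2,595.12 per year
Total annual escrow = $1,211.52 + $1,913.04 + $2,595.12 = $5,719.68
Base monthly escrow = $5,719.68 ÷ 12 = $476.64
Shortage per month = $158.40 ÷ 12 = $13.20
New monthly escrow = $476.64 + $13.20 = $489.84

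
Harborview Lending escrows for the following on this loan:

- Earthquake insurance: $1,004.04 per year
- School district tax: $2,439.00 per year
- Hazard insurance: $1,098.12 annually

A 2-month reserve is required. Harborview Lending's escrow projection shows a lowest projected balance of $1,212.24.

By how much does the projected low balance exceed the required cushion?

$455.38

Earthquake insurance — $1,004.04 annually
School district tax — $2,439.00 annually
Hazard insurance — $1,098.12 annually
Combined annual = $1,004.04 + $2,439.00 + $1,098.12 = $4,541.16
Base monthly escrow = $4,541.16 / 12 = $378.43
Cushion = 2 × $378.43 = $756.86
Excess over cushion: $1,212.24 − $756.86 = $455.38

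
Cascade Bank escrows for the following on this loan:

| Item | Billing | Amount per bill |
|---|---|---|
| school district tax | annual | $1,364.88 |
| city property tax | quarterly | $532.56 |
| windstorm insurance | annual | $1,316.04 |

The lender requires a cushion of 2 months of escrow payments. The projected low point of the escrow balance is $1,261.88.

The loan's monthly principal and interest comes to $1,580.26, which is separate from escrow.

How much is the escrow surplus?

School district tax = $1,364.88 annually
City property tax = $532.56 × 4 = $2,130.24 annually
Windstorm insurance = $1,316.04 annually
Total annual escrow = $4,811.16
Per month = $4,811.16 / 12 = $400.93
Cushion = 2 × $400.93 = $801.86
Excess over cushion: $1,261.88 − $801.86 = $460.02

$460.02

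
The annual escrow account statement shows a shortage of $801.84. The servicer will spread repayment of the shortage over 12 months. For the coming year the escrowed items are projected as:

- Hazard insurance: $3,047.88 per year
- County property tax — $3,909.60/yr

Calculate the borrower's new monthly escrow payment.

$646.61

Hazard insurance: $3,047.88 per year
County property tax: $3,909.60 per year
Total per year = $3,047.88 + $3,909.60 = $6,957.48
Monthly escrow = $6,957.48 / 12 = $579.79
Shortage per month = $801.84 ÷ 12 = $66.82
New monthly escrow = $579.79 + $66.82 = $646.61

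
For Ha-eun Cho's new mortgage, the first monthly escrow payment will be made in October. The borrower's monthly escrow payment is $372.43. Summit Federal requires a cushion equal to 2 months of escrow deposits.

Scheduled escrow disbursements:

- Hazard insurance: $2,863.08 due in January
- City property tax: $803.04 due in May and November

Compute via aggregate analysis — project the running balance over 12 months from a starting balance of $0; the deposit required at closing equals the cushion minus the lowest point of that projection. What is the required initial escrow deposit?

$2,921.26

Cushion = 2 × $372.43 = $744.86
Trial balance (start $0, +$372.43 each month, − disbursements):
  Oct: +$372.43 → $372.43
  Nov: +$372.43 − $803.04 → -$58.18
  Dec: +$372.43 → $314.25
  Jan: +$372.43 − $2,863.08 → -$2,176.40
  Feb: +$372.43 → -$1,803.97
  Mar: +$372.43 → -$1,431.54
  Apr: +$372.43 → -$1,059.11
  May: +$372.43 − $803.04 → -$1,489.72
  Jun: +$372.43 → -$1,117.29
  Jul: +$372.43 → -$744.86
  Aug: +$372.43 → -$372.43
  Sep: +$372.43 → $0.00
Lowest trial balance = -$2,176.40 (Jan)
Initial deposit = cushion − low point = $744.86 − (-$2,176.40) = $2,921.26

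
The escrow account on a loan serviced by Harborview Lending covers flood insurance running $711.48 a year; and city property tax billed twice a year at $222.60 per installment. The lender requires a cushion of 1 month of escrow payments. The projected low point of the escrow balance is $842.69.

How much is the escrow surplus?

Flood insurance = $711.48/yr
City property tax = $222.60 × 2 = $445.20/yr
Total per year = $1,156.68
Monthly escrow = $1,156.68 / 12 = $96.39
Required reserve = 1 × $96.39 = $96.39
Excess over cushion: $842.69 − $96.39 = $746.30

$746.30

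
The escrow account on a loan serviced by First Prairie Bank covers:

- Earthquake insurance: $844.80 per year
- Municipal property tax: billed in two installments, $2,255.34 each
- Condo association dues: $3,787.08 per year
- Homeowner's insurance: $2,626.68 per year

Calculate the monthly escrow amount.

Earthquake insurance: $844.80
Municipal property tax: $2,255.34 × 2 = $4,510.68
Condo association dues: $3,787.08
Homeowner's insurance: $2,626.68
Annual escrow total = $11,769.24
Monthly = $11,769.24 / 12 = $980.77

$980.77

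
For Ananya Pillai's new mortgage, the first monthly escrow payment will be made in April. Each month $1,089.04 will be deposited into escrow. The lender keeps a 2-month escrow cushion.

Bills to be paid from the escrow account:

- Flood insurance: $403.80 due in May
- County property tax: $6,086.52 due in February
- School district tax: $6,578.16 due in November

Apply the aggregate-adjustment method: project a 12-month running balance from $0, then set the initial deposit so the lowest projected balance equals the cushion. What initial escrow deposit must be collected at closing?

$3,267.12

Cushion = 2 × $1,089.04 = $2,178.08
Trial balance (start $0, +$1,089.04 each month, − disbursements):
  Apr: +$1,089.04 → $1,089.04
  May: +$1,089.04 − $403.80 → $1,774.28
  Jun: +$1,089.04 → $2,863.32
  Jul: +$1,089.04 → $3,952.36
  Aug: +$1,089.04 → $5,041.40
  Sep: +$1,089.04 → $6,130.44
  Oct: +$1,089.04 → $7,219.48
  Nov: +$1,089.04 − $6,578.16 → $1,730.36
  Dec: +$1,089.04 → $2,819.40
  Jan: +$1,089.04 → $3,908.44
  Feb: +$1,089.04 − $6,086.52 → -$1,089.04
  Mar: +$1,089.04 → $0.00
Lowest trial balance = -$1,089.04 (Feb)
Initial deposit = cushion − low point = $2,178.08 − (-$1,089.04) = $3,267.12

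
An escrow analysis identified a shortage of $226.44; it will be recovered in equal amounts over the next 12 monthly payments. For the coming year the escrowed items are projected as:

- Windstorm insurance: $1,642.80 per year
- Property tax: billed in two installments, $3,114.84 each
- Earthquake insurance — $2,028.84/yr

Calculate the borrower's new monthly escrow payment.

$843.98

Windstorm insurance — $1,642.80/yr
Property tax — $3,114.84 × 2 = $6,229.68/yr
Earthquake insurance — $2,028.84/yr
Combined annual = $1,642.80 + $6,229.68 + $2,028.84 = $9,901.32
Monthly = $9,901.32 ÷ 12 = $825.11
Shortage spread = $226.44 / 12 = $18.87/mo
Adjusted monthly = $825.11 + $18.87 = $843.98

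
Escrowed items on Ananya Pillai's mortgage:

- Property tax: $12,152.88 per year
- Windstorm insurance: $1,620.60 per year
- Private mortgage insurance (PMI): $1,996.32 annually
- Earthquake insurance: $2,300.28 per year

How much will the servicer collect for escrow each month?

$1,505.84

Property tax — $12,152.88 annually
Windstorm insurance — $1,620.60 annually
Private mortgage insurance (PMI) — $1,996.32 annually
Earthquake insurance — $2,300.28 annually
Annual escrow total = $12,152.88 + $1,620.60 + $1,996.32 + $2,300.28 = $18,070.08
Monthly = $18,070.08 ÷ 12 = $1,505.84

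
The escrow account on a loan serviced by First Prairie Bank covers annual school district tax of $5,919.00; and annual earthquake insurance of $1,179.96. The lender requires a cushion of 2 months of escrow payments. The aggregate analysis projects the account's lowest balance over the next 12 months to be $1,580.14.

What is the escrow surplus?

$396.98

School district tax = $5,919.00 annually
Earthquake insurance = $1,179.96 annually
Total annual escrow = $5,919.00 + $1,179.96 = $7,098.96
Monthly = $7,098.96 / 12 = $591.58
Cushion = 2 × $591.58 = $1,183.16
Excess over cushion: $1,580.14 − $1,183.16 = $396.98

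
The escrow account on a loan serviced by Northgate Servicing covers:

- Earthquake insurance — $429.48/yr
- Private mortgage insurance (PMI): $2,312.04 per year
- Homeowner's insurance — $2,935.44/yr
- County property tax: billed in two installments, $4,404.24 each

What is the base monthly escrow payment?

$1,207.12

Earthquake insurance: $429.48
Private mortgage insurance (PMI): $2,312.04
Homeowner's insurance: $2,935.44
County property tax: $4,404.24 × 2 = $8,808.48
Combined annual = $429.48 + $2,312.04 + $2,935.44 + $8,808.48 = $14,485.44
Monthly = $14,485.44 ÷ 12 = $1,207.12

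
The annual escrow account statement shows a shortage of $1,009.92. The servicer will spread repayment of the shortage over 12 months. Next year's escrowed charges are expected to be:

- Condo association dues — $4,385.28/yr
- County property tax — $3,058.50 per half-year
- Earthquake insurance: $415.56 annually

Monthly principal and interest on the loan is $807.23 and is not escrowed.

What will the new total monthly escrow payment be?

Condo association dues = $4,385.28
County property tax = $3,058.50 × 2 = $6,117.00
Earthquake insurance = $415.56
Combined annual = $4,385.28 + $6,117.00 + $415.56 = $10,917.84
Monthly = $10,917.84 ÷ 12 = $909.82
Shortage spread = $1,009.92 ÷ 12 = $84.16/mo
New monthly escrow = $909.82 + $84.16 = $993.98

$993.98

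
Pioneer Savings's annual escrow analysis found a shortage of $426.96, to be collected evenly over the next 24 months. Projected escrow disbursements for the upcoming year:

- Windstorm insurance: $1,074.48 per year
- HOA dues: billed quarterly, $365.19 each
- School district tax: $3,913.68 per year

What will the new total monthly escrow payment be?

$555.20

Windstorm insurance = $1,074.48 annually
HOA dues = $365.19 × 4 = $1,460.76 annually
School district tax = $3,913.68 annually
Total annual escrow = $1,074.48 + $1,460.76 + $3,913.68 = $6,448.92
Monthly = $6,448.92 / 12 = $537.41
Shortage per month = $426.96 / 24 = $17.79
Adjusted monthly = $537.41 + $17.79 = $555.20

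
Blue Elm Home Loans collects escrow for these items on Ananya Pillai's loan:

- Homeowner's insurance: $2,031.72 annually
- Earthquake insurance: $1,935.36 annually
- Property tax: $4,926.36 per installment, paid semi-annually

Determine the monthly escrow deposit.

Homeowner's insurance — $2,031.72
Earthquake insurance — $1,935.36
Property tax — $4,926.36 × 2 = $9,852.72
Annual escrow total = $13,819.80
Per month = $13,819.80 ÷ 12 = $1,151.65

$1,151.65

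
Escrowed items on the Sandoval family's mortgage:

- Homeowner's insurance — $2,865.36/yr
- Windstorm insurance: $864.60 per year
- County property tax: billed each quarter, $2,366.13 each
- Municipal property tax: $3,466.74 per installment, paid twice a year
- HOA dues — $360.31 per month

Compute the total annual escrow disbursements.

Homeowner's insurance = $2,865.36 per year
Windstorm insurance = $864.60 per year
County property tax = $2,366.13 × 4 = $9,464.52 per year
Municipal property tax = $3,466.74 × 2 = $6,933.48 per year
HOA dues = $360.31 × 12 = $4,323.72 per year
Total per year = $24,451.68

$24,451.68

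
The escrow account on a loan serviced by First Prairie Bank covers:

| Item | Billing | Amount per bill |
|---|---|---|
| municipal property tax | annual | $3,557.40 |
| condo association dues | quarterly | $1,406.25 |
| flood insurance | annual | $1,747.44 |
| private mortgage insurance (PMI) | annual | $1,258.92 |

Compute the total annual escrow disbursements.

Municipal property tax — $3,557.40
Condo association dues — $1,406.25 × 4 = $5,625.00
Flood insurance — $1,747.44
Private mortgage insurance (PMI) — $1,258.92
Annual escrow total = $3,557.40 + $5,625.00 + $1,747.44 + $1,258.92 = $12,188.76

$12,188.76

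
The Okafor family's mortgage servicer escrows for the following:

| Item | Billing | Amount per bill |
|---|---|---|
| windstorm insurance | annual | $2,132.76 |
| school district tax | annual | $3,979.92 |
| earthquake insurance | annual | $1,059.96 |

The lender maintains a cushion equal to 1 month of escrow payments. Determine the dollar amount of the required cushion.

Windstorm insurance — $2,132.76 annually
School district tax — $3,979.92 annually
Earthquake insurance — $1,059.96 annually
Total annual escrow = $7,172.64
Monthly = $7,172.64 ÷ 12 = $597.72
Reserve = 1 × $597.72 = $597.72

$597.72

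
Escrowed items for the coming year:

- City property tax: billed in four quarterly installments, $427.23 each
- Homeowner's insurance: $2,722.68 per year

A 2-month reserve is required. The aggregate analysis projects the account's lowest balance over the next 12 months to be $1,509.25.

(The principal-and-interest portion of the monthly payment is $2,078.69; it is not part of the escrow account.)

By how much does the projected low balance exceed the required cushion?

City property tax — $427.23 × 4 = $1,708.92
Homeowner's insurance — $2,722.68
Yearly total = $1,708.92 + $2,722.68 = $4,431.60
Per month = $4,431.60 / 12 = $369.30
Required reserve = 2 × $369.30 = $738.60
Surplus = $1,509.25 − $738.60 = $770.65

$770.65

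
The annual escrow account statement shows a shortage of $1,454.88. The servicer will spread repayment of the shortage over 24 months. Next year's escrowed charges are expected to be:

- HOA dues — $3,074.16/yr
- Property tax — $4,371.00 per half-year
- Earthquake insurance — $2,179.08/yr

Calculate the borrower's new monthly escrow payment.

HOA dues: $3,074.16 annually
Property tax: $4,371.00 × 2 = $8,742.00 annually
Earthquake insurance: $2,179.08 annually
Yearly total = $13,995.24
Monthly = $13,995.24 ÷ 12 = $1,166.27
Shortage spread = $1,454.88 / 24 = $60.62/mo
New monthly escrow = $1,166.27 + $60.62 = $1,226.89

$1,226.89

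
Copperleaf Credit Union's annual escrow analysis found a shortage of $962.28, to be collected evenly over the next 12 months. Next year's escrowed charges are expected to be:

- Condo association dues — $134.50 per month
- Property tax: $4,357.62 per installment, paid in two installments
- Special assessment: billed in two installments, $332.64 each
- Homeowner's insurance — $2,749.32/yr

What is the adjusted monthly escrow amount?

$1,225.51

Condo association dues — $134.50 × 12 = $1,614.00 per year
Property tax — $4,357.62 × 2 = $8,715.24 per year
Special assessment — $332.64 × 2 = $665.28 per year
Homeowner's insurance — $2,749.32 per year
Combined annual = $13,743.84
Per month = $13,743.84 ÷ 12 = $1,145.32
Shortage spread = $962.28 ÷ 12 = $80.19/mo
New monthly escrow = $1,145.32 + $80.19 = $1,225.51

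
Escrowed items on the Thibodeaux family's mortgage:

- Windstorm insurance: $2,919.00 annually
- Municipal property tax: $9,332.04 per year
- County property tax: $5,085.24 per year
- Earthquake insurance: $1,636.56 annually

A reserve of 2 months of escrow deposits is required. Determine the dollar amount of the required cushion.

$3,162.14

Windstorm insurance — $2,919.00/yr
Municipal property tax — $9,332.04/yr
County property tax — $5,085.24/yr
Earthquake insurance — $1,636.56/yr
Total per year = $18,972.84
Base monthly escrow = $18,972.84 ÷ 12 = $1,581.07
Reserve = 2 × $1,581.07 = $3,162.14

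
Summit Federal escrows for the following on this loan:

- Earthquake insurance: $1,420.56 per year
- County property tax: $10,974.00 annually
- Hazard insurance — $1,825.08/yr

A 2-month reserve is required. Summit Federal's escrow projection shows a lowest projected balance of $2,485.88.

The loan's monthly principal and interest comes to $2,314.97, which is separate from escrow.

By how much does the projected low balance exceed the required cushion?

Earthquake insurance: $1,420.56 per year
County property tax: $10,974.00 per year
Hazard insurance: $1,825.08 per year
Total per year = $14,219.64
Per month = $14,219.64 / 12 = $1,184.97
Cushion = 2 × $1,184.97 = $2,369.94
Surplus = $2,485.88 − $2,369.94 = $115.94

$115.94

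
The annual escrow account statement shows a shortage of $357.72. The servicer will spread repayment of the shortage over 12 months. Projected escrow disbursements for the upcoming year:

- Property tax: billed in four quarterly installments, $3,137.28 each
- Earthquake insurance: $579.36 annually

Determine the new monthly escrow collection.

Property tax — $3,137.28 × 4 = $12,549.12
Earthquake insurance — $579.36
Combined annual = $13,128.48
Per month = $13,128.48 / 12 = $1,094.04
Shortage spread = $357.72 ÷ 12 = $29.81/mo
Adjusted monthly = $1,094.04 + $29.81 = $1,123.85

$1,123.85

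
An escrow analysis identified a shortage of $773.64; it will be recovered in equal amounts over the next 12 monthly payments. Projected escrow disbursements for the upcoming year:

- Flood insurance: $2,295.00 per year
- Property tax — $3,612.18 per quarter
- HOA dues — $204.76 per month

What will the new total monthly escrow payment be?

$1,664.54

Flood insurance — $2,295.00 annually
Property tax — $3,612.18 × 4 = $14,448.72 annually
HOA dues — $204.76 × 12 = $2,457.12 annually
Combined annual = $2,295.00 + $14,448.72 + $2,457.12 = $19,200.84
Base monthly escrow = $19,200.84 / 12 = $1,600.07
Shortage per month = $773.64 ÷ 12 = $64.47
New monthly escrow = $1,600.07 + $64.47 = $1,664.54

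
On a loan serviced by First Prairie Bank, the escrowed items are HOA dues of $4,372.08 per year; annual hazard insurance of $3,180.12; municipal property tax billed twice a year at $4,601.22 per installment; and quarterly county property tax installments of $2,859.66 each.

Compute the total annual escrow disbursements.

$28,193.28

HOA dues: $4,372.08 annually
Hazard insurance: $3,180.12 annually
Municipal property tax: $4,601.22 × 2 = $9,202.44 annually
County property tax: $2,859.66 × 4 = $11,438.64 annually
Total per year = $28,193.28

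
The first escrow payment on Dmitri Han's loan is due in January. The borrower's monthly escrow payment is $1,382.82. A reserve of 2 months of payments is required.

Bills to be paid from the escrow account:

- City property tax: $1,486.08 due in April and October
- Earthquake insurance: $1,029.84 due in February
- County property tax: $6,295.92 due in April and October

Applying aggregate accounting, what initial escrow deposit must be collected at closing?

Cushion = 2 × $1,382.82 = $2,765.64
Trial balance (start $0, +$1,382.82 each month, − disbursements):
  Jan: +$1,382.82 → $1,382.82
  Feb: +$1,382.82 − $1,029.84 → $1,735.80
  Mar: +$1,382.82 → $3,118.62
  Apr: +$1,382.82 − $7,782.00 → -$3,280.56
  May: +$1,382.82 → -$1,897.74
  Jun: +$1,382.82 → -$514.92
  Jul: +$1,382.82 → $867.90
  Aug: +$1,382.82 → $2,250.72
  Sep: +$1,382.82 → $3,633.54
  Oct: +$1,382.82 − $7,782.00 → -$2,765.64
  Nov: +$1,382.82 → -$1,382.82
  Dec: +$1,382.82 → $0.00
Lowest trial balance = -$3,280.56 (Apr)
Initial deposit = cushion − low point = $2,765.64 − (-$3,280.56) = $6,046.20

$6,046.20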